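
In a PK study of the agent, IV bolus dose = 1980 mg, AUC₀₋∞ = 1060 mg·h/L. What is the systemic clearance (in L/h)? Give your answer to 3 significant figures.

CL = Dose / AUC = 1980 / 1060 = 1.868 L/h

1.87 L/h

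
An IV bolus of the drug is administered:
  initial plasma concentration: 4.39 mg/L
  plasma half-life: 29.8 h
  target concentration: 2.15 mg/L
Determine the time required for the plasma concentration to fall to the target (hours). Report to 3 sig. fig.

k = ln2 / t½ = 0.693147 / 29.8 = 0.02326 h⁻¹
t = ln(C₀ / C) / k = ln(4.390 / 2.15) / 0.02326
  = ln(2.042) / 0.02326 = 0.7139 / 0.02326 = 30.69 h

30.7 h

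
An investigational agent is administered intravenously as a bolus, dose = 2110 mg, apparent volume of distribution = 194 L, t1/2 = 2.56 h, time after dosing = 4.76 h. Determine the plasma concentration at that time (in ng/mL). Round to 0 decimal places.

2997 ng/mL

C₀ = Dose / Vd = 2110 / 194 = 10.88 mg/L
k = ln2 / t½ = 0.693147 / 2.56 = 0.2708 h⁻¹
C = C₀ · e^(−k·t) = 10.88 × e^(−0.2708 × 4.76)
  = 10.88 × 0.2755 = 2.997 mg/L
Convert: 2.997 mg/L × 1000 = 2997 ng/mL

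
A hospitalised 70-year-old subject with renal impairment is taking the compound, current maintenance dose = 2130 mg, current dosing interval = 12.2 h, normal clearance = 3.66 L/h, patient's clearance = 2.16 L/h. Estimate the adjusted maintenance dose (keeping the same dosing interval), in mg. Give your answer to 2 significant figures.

To keep the same average steady-state level, dosing rate must scale with clearance.
CL ratio = 2.16 / 3.66 = 0.5902
New dose (same interval) = 2130 × 0.5902 = 1257 mg

1300 mg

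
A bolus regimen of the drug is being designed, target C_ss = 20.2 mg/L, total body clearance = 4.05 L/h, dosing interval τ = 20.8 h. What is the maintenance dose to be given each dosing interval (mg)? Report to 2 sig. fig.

At steady state, Dose/τ = Css × CL.
Dose = Css × CL × τ = 20.2 × 4.050 × 20.8 = 1702 mg

1700 mg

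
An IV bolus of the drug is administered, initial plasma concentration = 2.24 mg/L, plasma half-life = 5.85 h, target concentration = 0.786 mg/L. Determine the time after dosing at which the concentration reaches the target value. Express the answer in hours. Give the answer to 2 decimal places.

k = ln2 / t½ = 0.693147 / 5.85 = 0.1185 h⁻¹
t = ln(C₀ / C) / k = ln(2.240 / 0.786) / 0.1185
  = ln(2.850) / 0.1185 = 1.047 / 0.1185 = 8.835 h

8.84 h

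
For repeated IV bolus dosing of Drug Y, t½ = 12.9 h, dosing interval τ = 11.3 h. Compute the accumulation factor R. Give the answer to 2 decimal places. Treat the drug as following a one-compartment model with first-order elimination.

2.20

k = ln2 / t½ = 0.693147 / 12.9 = 0.05373 h⁻¹
e^(−kτ) = e^(−0.05373 × 11.3) = 0.5449
Accumulation ratio R = 1 / (1 − e^(−kτ)) = 1 / (1 − 0.5449) = 2.197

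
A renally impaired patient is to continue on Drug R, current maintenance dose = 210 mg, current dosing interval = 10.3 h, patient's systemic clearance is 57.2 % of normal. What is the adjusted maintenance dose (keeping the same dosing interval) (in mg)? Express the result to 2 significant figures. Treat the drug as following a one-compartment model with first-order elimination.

To keep the same average steady-state level, dosing rate must scale with clearance.
CL ratio = 57.2 / 100 = 0.5720
New dose (same interval) = 210 × 0.5720 = 120.1 mg

120 mg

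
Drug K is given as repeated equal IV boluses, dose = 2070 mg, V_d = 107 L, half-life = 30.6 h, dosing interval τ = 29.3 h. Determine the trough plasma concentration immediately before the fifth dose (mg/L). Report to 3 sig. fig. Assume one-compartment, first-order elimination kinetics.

C₀ per dose = Dose / Vd = 2070 / 107 = 19.35 mg/L
k = ln2 / t½ = 0.693147 / 30.6 = 0.02265 h⁻¹
Fraction remaining after one interval: r = e^(−kτ) = e^(−0.02265 × 29.3) = 0.5150
Before dose 5, 4 doses have been given (aged 1τ, 2τ, 3τ, 4τ).
C_trough = C₀ × (r + r² + … + r^4) = C₀ × r(1−r^4)/(1−r)
        = 19.35 × 0.5150 × (1 − 0.07034) / (1 − 0.5150) = 19.10 mg/L

19.1 mg/L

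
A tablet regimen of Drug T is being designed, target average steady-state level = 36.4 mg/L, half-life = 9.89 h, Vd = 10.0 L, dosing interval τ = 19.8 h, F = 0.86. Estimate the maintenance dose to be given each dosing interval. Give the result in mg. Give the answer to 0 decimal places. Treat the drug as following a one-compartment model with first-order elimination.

587 mg

k = ln2 / t½ = 0.693147 / 9.89 = 0.07009 h⁻¹
CL = k × Vd = 0.07009 × 10.0 = 0.7009 L/h
At steady state, F × (Dose/τ) = Css × CL.
Dose = Css × CL × τ / F = 36.4 × 0.7009 × 19.8 / 0.86 = 587.4 mg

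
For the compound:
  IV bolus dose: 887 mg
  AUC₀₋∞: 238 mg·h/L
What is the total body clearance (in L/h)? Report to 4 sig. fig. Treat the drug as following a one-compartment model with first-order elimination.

3.727 L/h

CL = Dose / AUC = 887 / 238 = 3.727 L/h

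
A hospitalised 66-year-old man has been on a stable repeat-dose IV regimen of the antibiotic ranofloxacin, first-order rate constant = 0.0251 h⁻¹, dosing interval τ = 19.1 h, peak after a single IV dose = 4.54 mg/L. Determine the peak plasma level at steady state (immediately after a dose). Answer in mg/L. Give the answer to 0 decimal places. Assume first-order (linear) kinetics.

e^(−kτ) = e^(−0.02510 × 19.1) = 0.6191
Accumulation ratio R = 1 / (1 − e^(−kτ)) = 1 / (1 − 0.6191) = 2.625
Steady-state peak = C₀ × R = 4.54 × 2.625 = 11.92 mg/L

12 mg/L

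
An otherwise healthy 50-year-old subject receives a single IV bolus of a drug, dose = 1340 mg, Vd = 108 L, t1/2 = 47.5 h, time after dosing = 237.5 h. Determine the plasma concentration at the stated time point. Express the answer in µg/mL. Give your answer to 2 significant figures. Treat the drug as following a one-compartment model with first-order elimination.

0.39 µg/mL

C₀ = Dose / Vd = 1340 / 108 = 12.41 mg/L
k = ln2 / t½ = 0.693147 / 47.5 = 0.01459 h⁻¹
t / t½ = 237.5 / 47.5 = 5 half-lives
C = C₀ × (1/2)^5 = 12.41 × 0.03125 = 0.3878 mg/L
(0.3878 mg/L = 0.3878 µg/mL)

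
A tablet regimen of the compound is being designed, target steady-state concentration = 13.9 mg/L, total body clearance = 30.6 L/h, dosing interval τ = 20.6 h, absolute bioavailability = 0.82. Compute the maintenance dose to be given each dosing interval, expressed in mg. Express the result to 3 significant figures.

At steady state, F × (Dose/τ) = Css × CL.
Dose = Css × CL × τ / F = 13.9 × 30.60 × 20.6 / 0.82 = 10690 mg

10700 mg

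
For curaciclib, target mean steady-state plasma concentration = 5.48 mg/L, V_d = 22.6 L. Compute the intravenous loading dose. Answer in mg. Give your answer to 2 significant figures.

120 mg

LD = Css × Vd = 5.48 × 22.6 = 123.8 mg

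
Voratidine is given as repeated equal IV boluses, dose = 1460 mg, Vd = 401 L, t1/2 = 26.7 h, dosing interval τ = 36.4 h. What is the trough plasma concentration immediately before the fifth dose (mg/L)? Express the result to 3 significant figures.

C₀ per dose = Dose / Vd = 1460 / 401 = 3.641 mg/L
k = ln2 / t½ = 0.693147 / 26.7 = 0.02596 h⁻¹
Fraction remaining after one interval: r = e^(−kτ) = e^(−0.02596 × 36.4) = 0.3887
Before dose 5, 4 doses have been given (aged 1τ, 2τ, 3τ, 4τ).
C_trough = C₀ × (r + r² + … + r^4) = C₀ × r(1−r^4)/(1−r)
        = 3.641 × 0.3887 × (1 − 0.02283) / (1 − 0.3887) = 2.262 mg/L

2.26 mg/L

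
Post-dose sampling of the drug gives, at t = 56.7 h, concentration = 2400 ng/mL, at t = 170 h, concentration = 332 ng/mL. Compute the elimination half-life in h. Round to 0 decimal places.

k = ln(C₁/C₂) / (t₂ − t₁) = ln(2400/332) / (170 − 56.7)
  = 1.978 / 113.3 = 0.01746 h⁻¹
t½ = ln2 / k = 0.693147 / 0.01746 = 39.70 h

40 h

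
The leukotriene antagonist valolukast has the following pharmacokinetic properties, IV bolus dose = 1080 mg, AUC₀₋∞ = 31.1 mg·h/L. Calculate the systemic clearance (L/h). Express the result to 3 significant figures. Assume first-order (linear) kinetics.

CL = Dose / AUC = 1080 / 31.1 = 34.73 L/h

34.7 L/h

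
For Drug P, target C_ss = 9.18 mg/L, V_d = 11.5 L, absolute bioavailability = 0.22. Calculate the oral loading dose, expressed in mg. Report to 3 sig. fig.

480 mg

LD = Css × Vd / F = 9.18 × 11.5 / 0.22 = 479.9 mg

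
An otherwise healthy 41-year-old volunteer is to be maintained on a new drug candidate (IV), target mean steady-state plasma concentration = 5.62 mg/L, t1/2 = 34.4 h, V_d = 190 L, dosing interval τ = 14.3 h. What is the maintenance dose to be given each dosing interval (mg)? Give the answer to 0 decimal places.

308 mg

k = ln2 / t½ = 0.693147 / 34.4 = 0.02015 h⁻¹
CL = k × Vd = 0.02015 × 190 = 3.829 L/h
At steady state, Dose/τ = Css × CL.
Dose = Css × CL × τ = 5.62 × 3.829 × 14.3 = 307.7 mg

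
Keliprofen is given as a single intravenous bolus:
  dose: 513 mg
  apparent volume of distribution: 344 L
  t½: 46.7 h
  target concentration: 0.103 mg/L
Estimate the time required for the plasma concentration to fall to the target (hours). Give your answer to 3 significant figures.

180 h

C₀ = Dose / Vd = 513.0 / 344 = 1.491 mg/L
k = ln2 / t½ = 0.693147 / 46.7 = 0.01484 h⁻¹
t = ln(C₀ / C) / k = ln(1.491 / 0.103) / 0.01484
  = ln(14.48) / 0.01484 = 2.673 / 0.01484 = 180.1 h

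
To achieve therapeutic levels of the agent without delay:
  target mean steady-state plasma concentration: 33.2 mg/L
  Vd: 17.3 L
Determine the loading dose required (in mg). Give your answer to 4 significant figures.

574.4 mg

LD = Css × Vd = 33.2 × 17.3 = 574.4 mg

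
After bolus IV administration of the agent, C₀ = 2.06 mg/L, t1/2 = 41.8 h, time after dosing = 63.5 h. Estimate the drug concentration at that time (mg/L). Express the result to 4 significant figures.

k = ln2 / t½ = 0.693147 / 41.8 = 0.01658 h⁻¹
C = C₀ · e^(−k·t) = 2.060 × e^(−0.01658 × 63.5)
  = 2.060 × 0.3489 = 0.7187 mg/L

0.7187 mg/L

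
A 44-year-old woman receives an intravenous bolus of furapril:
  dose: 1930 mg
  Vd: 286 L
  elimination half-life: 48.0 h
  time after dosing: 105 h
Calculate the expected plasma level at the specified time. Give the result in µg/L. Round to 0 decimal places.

C₀ = Dose / Vd = 1930 / 286 = 6.748 mg/L
k = ln2 / t½ = 0.693147 / 48.0 = 0.01444 h⁻¹
C = C₀ · e^(−k·t) = 6.748 × e^(−0.01444 × 105)
  = 6.748 × 0.2195 = 1.481 mg/L
Convert: 1.481 mg/L × 1000 = 1481 µg/L

1481 µg/L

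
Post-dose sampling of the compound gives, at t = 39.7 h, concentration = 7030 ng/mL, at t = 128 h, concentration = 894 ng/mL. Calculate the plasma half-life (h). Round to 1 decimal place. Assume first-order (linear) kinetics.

29.7 h

k = ln(C₁/C₂) / (t₂ − t₁) = ln(7030/894) / (128 − 39.7)
  = 2.062 / 88.30 = 0.02335 h⁻¹
t½ = ln2 / k = 0.693147 / 0.02335 = 29.69 h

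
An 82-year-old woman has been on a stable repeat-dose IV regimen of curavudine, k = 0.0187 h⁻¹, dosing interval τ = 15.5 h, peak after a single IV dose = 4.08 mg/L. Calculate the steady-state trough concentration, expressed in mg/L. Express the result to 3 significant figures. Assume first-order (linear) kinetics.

e^(−kτ) = e^(−0.01870 × 15.5) = 0.7484
Accumulation ratio R = 1 / (1 − e^(−kτ)) = 1 / (1 − 0.7484) = 3.975
Steady-state trough = C₀ × R × e^(−kτ) = 4.08 × 3.975 × 0.7484 = 12.14 mg/L

12.1 mg/L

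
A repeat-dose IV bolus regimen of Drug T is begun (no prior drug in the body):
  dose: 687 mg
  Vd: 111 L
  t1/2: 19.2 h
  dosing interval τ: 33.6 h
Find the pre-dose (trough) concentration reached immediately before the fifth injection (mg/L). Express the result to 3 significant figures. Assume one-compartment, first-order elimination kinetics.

2.60 mg/L

C₀ per dose = Dose / Vd = 687 / 111 = 6.189 mg/L
k = ln2 / t½ = 0.693147 / 19.2 = 0.03610 h⁻¹
Fraction remaining after one interval: r = e^(−kτ) = e^(−0.03610 × 33.6) = 0.2973
Before dose 5, 4 doses have been given (aged 1τ, 2τ, 3τ, 4τ).
C_trough = C₀ × (r + r² + … + r^4) = C₀ × r(1−r^4)/(1−r)
        = 6.189 × 0.2973 × (1 − 0.007812) / (1 − 0.2973) = 2.598 mg/L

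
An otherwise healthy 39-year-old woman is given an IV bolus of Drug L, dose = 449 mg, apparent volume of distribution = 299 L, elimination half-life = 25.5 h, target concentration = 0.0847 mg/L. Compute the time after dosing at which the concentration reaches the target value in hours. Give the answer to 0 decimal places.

C₀ = Dose / Vd = 449.0 / 299 = 1.502 mg/L
k = ln2 / t½ = 0.693147 / 25.5 = 0.02718 h⁻¹
t = ln(C₀ / C) / k = ln(1.502 / 0.0847) / 0.02718
  = ln(17.73) / 0.02718 = 2.875 / 0.02718 = 105.8 h

106 h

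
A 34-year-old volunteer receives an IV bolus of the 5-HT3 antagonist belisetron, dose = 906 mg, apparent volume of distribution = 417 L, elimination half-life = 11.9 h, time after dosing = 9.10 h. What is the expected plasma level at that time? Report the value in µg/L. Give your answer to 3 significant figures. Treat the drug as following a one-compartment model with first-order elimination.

1280 µg/L

C₀ = Dose / Vd = 906.0 / 417 = 2.173 mg/L
k = ln2 / t½ = 0.693147 / 11.9 = 0.05825 h⁻¹
C = C₀ · e^(−k·t) = 2.173 × e^(−0.05825 × 9.10)
  = 2.173 × 0.5886 = 1.279 mg/L
Convert: 1.279 mg/L × 1000 = 1279 µg/L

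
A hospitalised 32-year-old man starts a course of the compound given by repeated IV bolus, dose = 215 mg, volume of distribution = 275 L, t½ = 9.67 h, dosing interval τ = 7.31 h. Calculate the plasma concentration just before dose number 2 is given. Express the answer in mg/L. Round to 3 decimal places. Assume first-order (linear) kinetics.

0.463 mg/L

C₀ per dose = Dose / Vd = 215 / 275 = 0.7818 mg/L
k = ln2 / t½ = 0.693147 / 9.67 = 0.07168 h⁻¹
Fraction remaining after one interval: r = e^(−kτ) = e^(−0.07168 × 7.31) = 0.5922
Before dose 2, 1 dose has been given (aged 1τ).
C_trough = C₀ × r = 0.7818 × 0.5922 = 0.4630 mg/L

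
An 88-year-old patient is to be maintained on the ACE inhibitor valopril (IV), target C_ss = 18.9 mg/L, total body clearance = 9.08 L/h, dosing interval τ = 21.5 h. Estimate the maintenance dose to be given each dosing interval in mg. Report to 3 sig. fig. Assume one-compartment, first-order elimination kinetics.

3690 mg

At steady state, Dose/τ = Css × CL.
Dose = Css × CL × τ = 18.9 × 9.080 × 21.5 = 3690 mg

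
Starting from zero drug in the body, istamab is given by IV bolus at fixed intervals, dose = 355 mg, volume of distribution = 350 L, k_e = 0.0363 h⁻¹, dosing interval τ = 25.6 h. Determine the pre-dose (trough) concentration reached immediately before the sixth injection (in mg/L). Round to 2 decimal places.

C₀ per dose = Dose / Vd = 355 / 350 = 1.014 mg/L
Fraction remaining after one interval: r = e^(−kτ) = e^(−0.03630 × 25.6) = 0.3948
Before dose 6, 5 doses have been given (aged 1τ, 2τ, 3τ, 4τ, 5τ).
C_trough = C₀ × (r + r² + … + r^5) = C₀ × r(1−r^5)/(1−r)
        = 1.014 × 0.3948 × (1 − 0.009591) / (1 − 0.3948) = 0.6551 mg/L

0.66 mg/L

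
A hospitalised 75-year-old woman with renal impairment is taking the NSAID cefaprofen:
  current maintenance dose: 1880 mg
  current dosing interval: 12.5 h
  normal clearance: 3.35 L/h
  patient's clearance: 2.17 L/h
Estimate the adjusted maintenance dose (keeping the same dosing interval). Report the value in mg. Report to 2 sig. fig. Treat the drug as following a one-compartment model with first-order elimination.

To keep the same average steady-state level, dosing rate must scale with clearance.
CL ratio = 2.17 / 3.35 = 0.6478
New dose (same interval) = 1880 × 0.6478 = 1218 mg

1200 mg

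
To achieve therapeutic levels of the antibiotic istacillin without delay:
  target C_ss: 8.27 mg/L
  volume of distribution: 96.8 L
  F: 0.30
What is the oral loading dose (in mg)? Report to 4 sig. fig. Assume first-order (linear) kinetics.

2668 mg

LD = Css × Vd / F = 8.27 × 96.8 / 0.30 = 2668 mg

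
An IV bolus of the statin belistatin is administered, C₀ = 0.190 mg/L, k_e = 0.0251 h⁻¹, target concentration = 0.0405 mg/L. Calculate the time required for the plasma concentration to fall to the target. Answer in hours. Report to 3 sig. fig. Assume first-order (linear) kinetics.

61.6 h

t = ln(C₀ / C) / k = ln(0.1900 / 0.0405) / 0.02510
  = ln(4.691) / 0.02510 = 1.546 / 0.02510 = 61.59 h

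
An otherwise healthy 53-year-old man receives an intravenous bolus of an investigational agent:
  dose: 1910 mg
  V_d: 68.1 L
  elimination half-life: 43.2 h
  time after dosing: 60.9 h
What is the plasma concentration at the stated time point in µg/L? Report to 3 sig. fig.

C₀ = Dose / Vd = 1910 / 68.1 = 28.05 mg/L
k = ln2 / t½ = 0.693147 / 43.2 = 0.01605 h⁻¹
C = C₀ · e^(−k·t) = 28.05 × e^(−0.01605 × 60.9)
  = 28.05 × 0.3763 = 10.56 mg/L
Convert: 10.56 mg/L × 1000 = 10560 µg/L

10600 µg/L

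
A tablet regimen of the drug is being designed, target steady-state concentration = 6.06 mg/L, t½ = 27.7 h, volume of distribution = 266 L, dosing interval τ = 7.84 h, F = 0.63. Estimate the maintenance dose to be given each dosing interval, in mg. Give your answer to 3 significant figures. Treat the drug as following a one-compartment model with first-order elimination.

k = ln2 / t½ = 0.693147 / 27.7 = 0.02502 h⁻¹
CL = k × Vd = 0.02502 × 266 = 6.655 L/h
At steady state, F × (Dose/τ) = Css × CL.
Dose = Css × CL × τ / F = 6.06 × 6.655 × 7.84 / 0.63 = 501.9 mg

502 mg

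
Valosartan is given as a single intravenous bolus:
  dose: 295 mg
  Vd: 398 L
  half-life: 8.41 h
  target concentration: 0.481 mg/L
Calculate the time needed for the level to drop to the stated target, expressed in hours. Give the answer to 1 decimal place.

5.2 h

C₀ = Dose / Vd = 295.0 / 398 = 0.7412 mg/L
k = ln2 / t½ = 0.693147 / 8.41 = 0.08242 h⁻¹
t = ln(C₀ / C) / k = ln(0.7412 / 0.481) / 0.08242
  = ln(1.541) / 0.08242 = 0.4324 / 0.08242 = 5.246 h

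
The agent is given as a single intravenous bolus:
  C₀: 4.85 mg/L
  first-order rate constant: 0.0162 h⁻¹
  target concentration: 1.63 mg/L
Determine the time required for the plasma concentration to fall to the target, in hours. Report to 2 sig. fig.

t = ln(C₀ / C) / k = ln(4.850 / 1.63) / 0.01620
  = ln(2.975) / 0.01620 = 1.090 / 0.01620 = 67.28 h

67 h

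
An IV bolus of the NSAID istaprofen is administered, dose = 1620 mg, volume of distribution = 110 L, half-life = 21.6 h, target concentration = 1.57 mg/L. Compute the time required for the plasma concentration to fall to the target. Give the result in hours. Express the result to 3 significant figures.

69.8 h

C₀ = Dose / Vd = 1620 / 110 = 14.73 mg/L
k = ln2 / t½ = 0.693147 / 21.6 = 0.03209 h⁻¹
t = ln(C₀ / C) / k = ln(14.73 / 1.57) / 0.03209
  = ln(9.382) / 0.03209 = 2.239 / 0.03209 = 69.77 h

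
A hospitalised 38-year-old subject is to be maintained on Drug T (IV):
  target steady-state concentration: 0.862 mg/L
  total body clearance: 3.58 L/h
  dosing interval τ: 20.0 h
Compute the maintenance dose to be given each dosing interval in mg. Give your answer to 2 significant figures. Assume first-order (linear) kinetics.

At steady state, Dose/τ = Css × CL.
Dose = Css × CL × τ = 0.862 × 3.580 × 20.0 = 61.72 mg

62 mg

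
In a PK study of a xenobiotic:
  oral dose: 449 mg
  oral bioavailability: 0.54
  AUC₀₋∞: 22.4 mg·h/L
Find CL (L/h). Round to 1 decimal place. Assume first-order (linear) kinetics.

CL = F·Dose / AUC = 0.54 × 449 / 22.4 = 10.82 L/h

10.8 L/h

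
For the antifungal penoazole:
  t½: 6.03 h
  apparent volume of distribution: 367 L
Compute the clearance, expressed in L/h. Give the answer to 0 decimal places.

k = ln2 / t½ = 0.693147 / 6.03 = 0.1149 h⁻¹
CL = k × Vd = 0.1149 × 367 = 42.17 L/h

42 L/h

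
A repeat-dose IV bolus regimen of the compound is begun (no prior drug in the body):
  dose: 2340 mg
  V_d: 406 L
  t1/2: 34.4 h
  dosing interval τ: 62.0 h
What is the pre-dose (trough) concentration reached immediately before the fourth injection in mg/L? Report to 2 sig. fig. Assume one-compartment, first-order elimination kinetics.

C₀ per dose = Dose / Vd = 2340 / 406 = 5.764 mg/L
k = ln2 / t½ = 0.693147 / 34.4 = 0.02015 h⁻¹
Fraction remaining after one interval: r = e^(−kτ) = e^(−0.02015 × 62.0) = 0.2867
Before dose 4, 3 doses have been given (aged 1τ, 2τ, 3τ).
C_trough = C₀ × (r + r² + … + r^3) = C₀ × r(1−r^3)/(1−r)
        = 5.764 × 0.2867 × (1 − 0.02357) / (1 − 0.2867) = 2.262 mg/L

2.3 mg/L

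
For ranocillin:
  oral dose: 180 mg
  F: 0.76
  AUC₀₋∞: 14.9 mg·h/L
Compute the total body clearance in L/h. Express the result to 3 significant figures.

CL = F·Dose / AUC = 0.76 × 180 / 14.9 = 9.181 L/h

9.18 L/h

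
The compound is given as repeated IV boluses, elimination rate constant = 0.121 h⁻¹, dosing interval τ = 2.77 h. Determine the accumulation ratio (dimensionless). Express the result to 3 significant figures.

3.51

e^(−kτ) = e^(−0.1210 × 2.77) = 0.7152
Accumulation ratio R = 1 / (1 − e^(−kτ)) = 1 / (1 − 0.7152) = 3.511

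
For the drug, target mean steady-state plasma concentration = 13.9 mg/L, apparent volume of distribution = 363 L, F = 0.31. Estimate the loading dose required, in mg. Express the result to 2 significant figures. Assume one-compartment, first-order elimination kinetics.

16000 mg

LD = Css × Vd / F = 13.9 × 363 / 0.31 = 16280 mg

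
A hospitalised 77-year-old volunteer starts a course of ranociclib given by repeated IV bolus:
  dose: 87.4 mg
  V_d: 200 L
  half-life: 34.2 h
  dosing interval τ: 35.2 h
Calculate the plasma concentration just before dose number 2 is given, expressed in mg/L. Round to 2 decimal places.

0.21 mg/L

C₀ per dose = Dose / Vd = 87.4 / 200 = 0.4370 mg/L
k = ln2 / t½ = 0.693147 / 34.2 = 0.02027 h⁻¹
Fraction remaining after one interval: r = e^(−kτ) = e^(−0.02027 × 35.2) = 0.4899
Before dose 2, 1 dose has been given (aged 1τ).
C_trough = C₀ × r = 0.4370 × 0.4899 = 0.2141 mg/L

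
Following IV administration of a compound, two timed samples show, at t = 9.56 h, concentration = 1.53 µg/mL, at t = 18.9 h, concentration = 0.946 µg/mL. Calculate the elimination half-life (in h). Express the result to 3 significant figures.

13.5 h

k = ln(C₁/C₂) / (t₂ − t₁) = ln(1.53/0.946) / (18.9 − 9.56)
  = 0.4808 / 9.340 = 0.05148 h⁻¹
t½ = ln2 / k = 0.693147 / 0.05148 = 13.46 h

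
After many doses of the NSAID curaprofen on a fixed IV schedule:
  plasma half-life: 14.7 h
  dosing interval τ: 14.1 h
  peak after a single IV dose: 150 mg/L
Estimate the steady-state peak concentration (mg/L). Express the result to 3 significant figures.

k = ln2 / t½ = 0.693147 / 14.7 = 0.04715 h⁻¹
e^(−kτ) = e^(−0.04715 × 14.1) = 0.5144
Accumulation ratio R = 1 / (1 − e^(−kτ)) = 1 / (1 − 0.5144) = 2.059
Steady-state peak = C₀ × R = 150 × 2.059 = 308.9 mg/L

309 mg/L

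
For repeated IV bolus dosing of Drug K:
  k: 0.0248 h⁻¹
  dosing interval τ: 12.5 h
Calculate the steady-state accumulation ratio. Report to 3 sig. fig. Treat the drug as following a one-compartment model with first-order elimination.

e^(−kτ) = e^(−0.02480 × 12.5) = 0.7334
Accumulation ratio R = 1 / (1 − e^(−kτ)) = 1 / (1 − 0.7334) = 3.751

3.75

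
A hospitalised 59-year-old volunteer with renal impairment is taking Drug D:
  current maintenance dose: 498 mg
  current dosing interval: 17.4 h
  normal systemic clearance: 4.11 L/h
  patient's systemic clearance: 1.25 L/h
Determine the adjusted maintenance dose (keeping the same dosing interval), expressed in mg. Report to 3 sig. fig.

151 mg

To keep the same average steady-state level, dosing rate must scale with clearance.
CL ratio = 1.25 / 4.11 = 0.3041
New dose (same interval) = 498 × 0.3041 = 151.4 mg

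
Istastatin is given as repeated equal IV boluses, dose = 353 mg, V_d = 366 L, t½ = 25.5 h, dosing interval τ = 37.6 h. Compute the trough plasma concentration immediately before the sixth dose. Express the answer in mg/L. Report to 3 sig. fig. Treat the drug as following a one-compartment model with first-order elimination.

0.539 mg/L

C₀ per dose = Dose / Vd = 353 / 366 = 0.9645 mg/L
k = ln2 / t½ = 0.693147 / 25.5 = 0.02718 h⁻¹
Fraction remaining after one interval: r = e^(−kτ) = e^(−0.02718 × 37.6) = 0.3599
Before dose 6, 5 doses have been given (aged 1τ, 2τ, 3τ, 4τ, 5τ).
C_trough = C₀ × (r + r² + … + r^5) = C₀ × r(1−r^5)/(1−r)
        = 0.9645 × 0.3599 × (1 − 0.006038) / (1 − 0.3599) = 0.5390 mg/L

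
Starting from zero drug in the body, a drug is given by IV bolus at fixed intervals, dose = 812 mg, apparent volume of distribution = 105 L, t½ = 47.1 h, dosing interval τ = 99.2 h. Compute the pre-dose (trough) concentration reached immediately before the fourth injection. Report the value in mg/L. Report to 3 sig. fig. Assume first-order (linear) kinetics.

C₀ per dose = Dose / Vd = 812 / 105 = 7.733 mg/L
k = ln2 / t½ = 0.693147 / 47.1 = 0.01472 h⁻¹
Fraction remaining after one interval: r = e^(−kτ) = e^(−0.01472 × 99.2) = 0.2322
Before dose 4, 3 doses have been given (aged 1τ, 2τ, 3τ).
C_trough = C₀ × (r + r² + … + r^3) = C₀ × r(1−r^3)/(1−r)
        = 7.733 × 0.2322 × (1 − 0.01252) / (1 − 0.2322) = 2.309 mg/L

2.31 mg/L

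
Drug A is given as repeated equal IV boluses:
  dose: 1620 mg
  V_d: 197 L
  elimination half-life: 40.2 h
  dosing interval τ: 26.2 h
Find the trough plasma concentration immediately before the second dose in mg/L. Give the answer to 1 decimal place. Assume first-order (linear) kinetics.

C₀ per dose = Dose / Vd = 1620 / 197 = 8.223 mg/L
k = ln2 / t½ = 0.693147 / 40.2 = 0.01724 h⁻¹
Fraction remaining after one interval: r = e^(−kτ) = e^(−0.01724 × 26.2) = 0.6366
Before dose 2, 1 dose has been given (aged 1τ).
C_trough = C₀ × r = 8.223 × 0.6366 = 5.235 mg/L

5.2 mg/L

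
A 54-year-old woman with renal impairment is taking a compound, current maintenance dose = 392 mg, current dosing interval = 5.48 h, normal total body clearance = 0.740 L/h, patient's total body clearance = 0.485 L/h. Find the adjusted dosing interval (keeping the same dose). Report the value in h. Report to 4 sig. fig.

To keep the same average steady-state level, dosing rate must scale with clearance.
CL ratio = 0.485 / 0.740 = 0.6554
New interval (same dose) = 5.48 / 0.6554 = 8.361 h

8.361 h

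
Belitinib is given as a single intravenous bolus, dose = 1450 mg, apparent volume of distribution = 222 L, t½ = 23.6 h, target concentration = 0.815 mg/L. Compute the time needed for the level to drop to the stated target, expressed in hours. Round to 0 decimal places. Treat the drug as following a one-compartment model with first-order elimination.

C₀ = Dose / Vd = 1450 / 222 = 6.532 mg/L
k = ln2 / t½ = 0.693147 / 23.6 = 0.02937 h⁻¹
t = ln(C₀ / C) / k = ln(6.532 / 0.815) / 0.02937
  = ln(8.015) / 0.02937 = 2.081 / 0.02937 = 70.85 h

71 h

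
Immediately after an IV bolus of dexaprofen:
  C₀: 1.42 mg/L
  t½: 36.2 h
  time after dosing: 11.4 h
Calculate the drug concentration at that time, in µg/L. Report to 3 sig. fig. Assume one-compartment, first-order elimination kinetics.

k = ln2 / t½ = 0.693147 / 36.2 = 0.01915 h⁻¹
C = C₀ · e^(−k·t) = 1.420 × e^(−0.01915 × 11.4)
  = 1.420 × 0.8039 = 1.142 mg/L
Convert: 1.142 mg/L × 1000 = 1142 µg/L

1140 µg/L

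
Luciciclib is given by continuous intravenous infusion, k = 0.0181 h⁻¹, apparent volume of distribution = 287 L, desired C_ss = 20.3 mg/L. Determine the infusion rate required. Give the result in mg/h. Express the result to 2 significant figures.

110 mg/h

CL = k × Vd = 0.01810 × 287 = 5.195 L/h
At steady state, infusion rate R₀ = Css × CL = 20.3 × 5.195 = 105.5 mg/h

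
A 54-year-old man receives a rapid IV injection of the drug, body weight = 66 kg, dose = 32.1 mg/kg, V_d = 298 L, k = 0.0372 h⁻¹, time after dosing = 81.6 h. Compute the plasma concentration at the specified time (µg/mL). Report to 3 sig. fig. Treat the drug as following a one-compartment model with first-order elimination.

Total dose = 32.1 × 66 = 2119 mg
C₀ = Dose / Vd = 2119 / 298 = 7.111 mg/L
C = C₀ · e^(−k·t) = 7.111 × e^(−0.03720 × 81.6)
  = 7.111 × 0.04805 = 0.3417 mg/L
(0.3417 mg/L = 0.3417 µg/mL)

0.342 µg/mL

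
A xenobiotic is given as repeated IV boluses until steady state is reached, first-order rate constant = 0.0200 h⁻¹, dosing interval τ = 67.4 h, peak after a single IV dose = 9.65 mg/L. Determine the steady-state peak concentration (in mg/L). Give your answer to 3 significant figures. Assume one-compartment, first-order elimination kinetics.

e^(−kτ) = e^(−0.02000 × 67.4) = 0.2598
Accumulation ratio R = 1 / (1 − e^(−kτ)) = 1 / (1 − 0.2598) = 1.351
Steady-state peak = C₀ × R = 9.65 × 1.351 = 13.04 mg/L

13.0 mg/L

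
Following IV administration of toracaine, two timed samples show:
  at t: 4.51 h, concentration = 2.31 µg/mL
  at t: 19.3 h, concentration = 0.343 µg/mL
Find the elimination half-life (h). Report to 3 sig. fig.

5.38 h

k = ln(C₁/C₂) / (t₂ − t₁) = ln(2.31/0.343) / (19.3 − 4.51)
  = 1.907 / 14.79 = 0.1289 h⁻¹
t½ = ln2 / k = 0.693147 / 0.1289 = 5.377 h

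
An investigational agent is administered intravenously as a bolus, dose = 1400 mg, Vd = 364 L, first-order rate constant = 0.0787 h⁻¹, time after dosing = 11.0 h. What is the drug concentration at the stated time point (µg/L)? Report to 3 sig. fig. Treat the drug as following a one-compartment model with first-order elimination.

C₀ = Dose / Vd = 1400 / 364 = 3.846 mg/L
C = C₀ · e^(−k·t) = 3.846 × e^(−0.07870 × 11.0)
  = 3.846 × 0.4208 = 1.618 mg/L
Convert: 1.618 mg/L × 1000 = 1618 µg/L

1620 µg/L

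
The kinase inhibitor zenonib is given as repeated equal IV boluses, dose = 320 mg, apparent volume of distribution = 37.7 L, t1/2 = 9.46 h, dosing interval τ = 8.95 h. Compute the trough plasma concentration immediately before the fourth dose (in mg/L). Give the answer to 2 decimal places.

C₀ per dose = Dose / Vd = 320 / 37.7 = 8.488 mg/L
k = ln2 / t½ = 0.693147 / 9.46 = 0.07327 h⁻¹
Fraction remaining after one interval: r = e^(−kτ) = e^(−0.07327 × 8.95) = 0.5190
Before dose 4, 3 doses have been given (aged 1τ, 2τ, 3τ).
C_trough = C₀ × (r + r² + … + r^3) = C₀ × r(1−r^3)/(1−r)
        = 8.488 × 0.5190 × (1 − 0.1398) / (1 − 0.5190) = 7.878 mg/L

7.88 mg/L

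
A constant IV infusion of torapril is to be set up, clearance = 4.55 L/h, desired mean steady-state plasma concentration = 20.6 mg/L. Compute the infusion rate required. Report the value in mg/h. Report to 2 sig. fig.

At steady state, infusion rate R₀ = Css × CL = 20.6 × 4.550 = 93.73 mg/h

94 mg/h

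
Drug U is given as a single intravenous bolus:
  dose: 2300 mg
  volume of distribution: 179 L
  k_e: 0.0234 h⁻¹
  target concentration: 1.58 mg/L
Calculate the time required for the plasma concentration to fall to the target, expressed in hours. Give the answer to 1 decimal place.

89.6 h

C₀ = Dose / Vd = 2300 / 179 = 12.85 mg/L
t = ln(C₀ / C) / k = ln(12.85 / 1.58) / 0.02340
  = ln(8.133) / 0.02340 = 2.096 / 0.02340 = 89.57 h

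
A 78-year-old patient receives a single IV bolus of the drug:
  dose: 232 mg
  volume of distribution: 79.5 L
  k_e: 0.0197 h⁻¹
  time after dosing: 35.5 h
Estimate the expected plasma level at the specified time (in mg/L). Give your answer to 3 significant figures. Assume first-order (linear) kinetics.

C₀ = Dose / Vd = 232.0 / 79.5 = 2.918 mg/L
C = C₀ · e^(−k·t) = 2.918 × e^(−0.01970 × 35.5)
  = 2.918 × 0.4969 = 1.450 mg/L

1.45 mg/L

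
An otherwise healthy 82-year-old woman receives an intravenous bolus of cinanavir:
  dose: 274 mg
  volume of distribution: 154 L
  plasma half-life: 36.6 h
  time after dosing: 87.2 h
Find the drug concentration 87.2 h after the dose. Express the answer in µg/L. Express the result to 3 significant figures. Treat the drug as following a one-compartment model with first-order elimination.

341 µg/L

C₀ = Dose / Vd = 274.0 / 154 = 1.779 mg/L
k = ln2 / t½ = 0.693147 / 36.6 = 0.01894 h⁻¹
C = C₀ · e^(−k·t) = 1.779 × e^(−0.01894 × 87.2)
  = 1.779 × 0.1917 = 0.3410 mg/L
Convert: 0.3410 mg/L × 1000 = 341.0 µg/L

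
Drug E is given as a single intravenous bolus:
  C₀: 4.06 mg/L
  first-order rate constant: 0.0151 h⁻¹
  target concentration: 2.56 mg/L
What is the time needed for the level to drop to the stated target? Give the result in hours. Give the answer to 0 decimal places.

31 h

t = ln(C₀ / C) / k = ln(4.060 / 2.56) / 0.01510
  = ln(1.586) / 0.01510 = 0.4612 / 0.01510 = 30.54 h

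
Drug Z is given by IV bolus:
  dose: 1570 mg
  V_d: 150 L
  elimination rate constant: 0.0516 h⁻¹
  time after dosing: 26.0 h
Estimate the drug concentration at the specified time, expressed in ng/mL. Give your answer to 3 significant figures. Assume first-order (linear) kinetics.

2740 ng/mL

C₀ = Dose / Vd = 1570 / 150 = 10.47 mg/L
C = C₀ · e^(−k·t) = 10.47 × e^(−0.05160 × 26.0)
  = 10.47 × 0.2614 = 2.737 mg/L
Convert: 2.737 mg/L × 1000 = 2737 ng/mL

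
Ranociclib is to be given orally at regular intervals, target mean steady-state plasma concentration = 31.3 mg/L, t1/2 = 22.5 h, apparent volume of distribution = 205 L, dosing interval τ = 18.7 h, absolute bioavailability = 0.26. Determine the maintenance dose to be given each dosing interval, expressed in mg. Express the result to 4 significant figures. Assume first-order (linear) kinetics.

k = ln2 / t½ = 0.693147 / 22.5 = 0.03081 h⁻¹
CL = k × Vd = 0.03081 × 205 = 6.316 L/h
At steady state, F × (Dose/τ) = Css × CL.
Dose = Css × CL × τ / F = 31.3 × 6.316 × 18.7 / 0.26 = 14220 mg

14220 mg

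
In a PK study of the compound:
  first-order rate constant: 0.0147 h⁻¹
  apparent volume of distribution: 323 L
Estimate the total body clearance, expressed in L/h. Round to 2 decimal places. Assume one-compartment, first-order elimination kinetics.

CL = k × Vd = 0.0147 × 323 = 4.748 L/h

4.75 L/h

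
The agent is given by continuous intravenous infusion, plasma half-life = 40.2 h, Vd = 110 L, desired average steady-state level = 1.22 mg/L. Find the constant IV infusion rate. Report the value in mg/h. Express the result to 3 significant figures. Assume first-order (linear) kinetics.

2.31 mg/h

k = ln2 / t½ = 0.693147 / 40.2 = 0.01724 h⁻¹
CL = k × Vd = 0.01724 × 110 = 1.896 L/h
At steady state, infusion rate R₀ = Css × CL = 1.22 × 1.896 = 2.313 mg/h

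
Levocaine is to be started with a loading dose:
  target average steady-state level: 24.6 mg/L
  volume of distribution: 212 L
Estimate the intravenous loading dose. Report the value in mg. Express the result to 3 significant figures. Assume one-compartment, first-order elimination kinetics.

LD = Css × Vd = 24.6 × 212 = 5215 mg

5220 mg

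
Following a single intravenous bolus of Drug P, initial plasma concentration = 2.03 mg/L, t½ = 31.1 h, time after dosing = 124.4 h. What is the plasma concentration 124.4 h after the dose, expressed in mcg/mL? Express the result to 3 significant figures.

0.127 mcg/mL

k = ln2 / t½ = 0.693147 / 31.1 = 0.02229 h⁻¹
t / t½ = 124.4 / 31.1 = 4 half-lives
C = C₀ × (1/2)^4 = 2.030 × 0.06250 = 0.1269 mg/L
(0.1269 mg/L = 0.1269 mcg/mL)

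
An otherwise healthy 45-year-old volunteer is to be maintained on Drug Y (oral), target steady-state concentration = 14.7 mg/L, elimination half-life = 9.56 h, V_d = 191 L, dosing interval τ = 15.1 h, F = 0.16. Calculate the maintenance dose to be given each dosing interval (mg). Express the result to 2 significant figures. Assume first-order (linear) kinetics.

19000 mg

k = ln2 / t½ = 0.693147 / 9.56 = 0.07250 h⁻¹
CL = k × Vd = 0.07250 × 191 = 13.85 L/h
At steady state, F × (Dose/τ) = Css × CL.
Dose = Css × CL × τ / F = 14.7 × 13.85 × 15.1 / 0.16 = 19210 mg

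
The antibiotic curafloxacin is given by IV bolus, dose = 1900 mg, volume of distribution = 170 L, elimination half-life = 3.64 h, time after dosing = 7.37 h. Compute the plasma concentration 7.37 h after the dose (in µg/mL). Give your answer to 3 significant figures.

C₀ = Dose / Vd = 1900 / 170 = 11.18 mg/L
k = ln2 / t½ = 0.693147 / 3.64 = 0.1904 h⁻¹
C = C₀ · e^(−k·t) = 11.18 × e^(−0.1904 × 7.37)
  = 11.18 × 0.2458 = 2.748 mg/L
(2.748 mg/L = 2.748 µg/mL)

2.75 µg/mL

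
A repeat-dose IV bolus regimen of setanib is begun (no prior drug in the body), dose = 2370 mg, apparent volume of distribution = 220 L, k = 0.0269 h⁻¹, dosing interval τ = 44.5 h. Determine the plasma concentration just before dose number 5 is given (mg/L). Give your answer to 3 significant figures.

4.62 mg/L

C₀ per dose = Dose / Vd = 2370 / 220 = 10.77 mg/L
Fraction remaining after one interval: r = e^(−kτ) = e^(−0.02690 × 44.5) = 0.3021
Before dose 5, 4 doses have been given (aged 1τ, 2τ, 3τ, 4τ).
C_trough = C₀ × (r + r² + … + r^4) = C₀ × r(1−r^4)/(1−r)
        = 10.77 × 0.3021 × (1 − 0.008329) / (1 − 0.3021) = 4.623 mg/L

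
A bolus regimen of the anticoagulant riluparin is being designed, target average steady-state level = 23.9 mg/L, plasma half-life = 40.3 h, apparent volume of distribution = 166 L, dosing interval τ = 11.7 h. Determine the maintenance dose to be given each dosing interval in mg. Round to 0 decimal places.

k = ln2 / t½ = 0.693147 / 40.3 = 0.01720 h⁻¹
CL = k × Vd = 0.01720 × 166 = 2.855 L/h
At steady state, Dose/τ = Css × CL.
Dose = Css × CL × τ = 23.9 × 2.855 × 11.7 = 798.3 mg

798 mg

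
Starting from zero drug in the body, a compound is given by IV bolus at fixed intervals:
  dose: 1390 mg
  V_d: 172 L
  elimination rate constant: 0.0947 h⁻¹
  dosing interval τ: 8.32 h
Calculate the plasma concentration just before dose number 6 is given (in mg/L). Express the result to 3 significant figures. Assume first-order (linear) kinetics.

C₀ per dose = Dose / Vd = 1390 / 172 = 8.081 mg/L
Fraction remaining after one interval: r = e^(−kτ) = e^(−0.09470 × 8.32) = 0.4548
Before dose 6, 5 doses have been given (aged 1τ, 2τ, 3τ, 4τ, 5τ).
C_trough = C₀ × (r + r² + … + r^5) = C₀ × r(1−r^5)/(1−r)
        = 8.081 × 0.4548 × (1 − 0.01946) / (1 − 0.4548) = 6.610 mg/L

6.61 mg/L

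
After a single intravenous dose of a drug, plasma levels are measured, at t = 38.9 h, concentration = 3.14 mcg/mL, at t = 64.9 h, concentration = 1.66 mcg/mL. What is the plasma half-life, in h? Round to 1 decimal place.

k = ln(C₁/C₂) / (t₂ − t₁) = ln(3.14/1.66) / (64.9 − 38.9)
  = 0.6374 / 26.00 = 0.02452 h⁻¹
t½ = ln2 / k = 0.693147 / 0.02452 = 28.27 h

28.3 h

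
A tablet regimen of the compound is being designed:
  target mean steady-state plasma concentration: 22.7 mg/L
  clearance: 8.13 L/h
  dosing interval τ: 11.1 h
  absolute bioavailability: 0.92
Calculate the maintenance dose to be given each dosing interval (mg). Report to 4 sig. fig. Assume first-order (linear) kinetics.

At steady state, F × (Dose/τ) = Css × CL.
Dose = Css × CL × τ / F = 22.7 × 8.130 × 11.1 / 0.92 = 2227 mg

2227 mg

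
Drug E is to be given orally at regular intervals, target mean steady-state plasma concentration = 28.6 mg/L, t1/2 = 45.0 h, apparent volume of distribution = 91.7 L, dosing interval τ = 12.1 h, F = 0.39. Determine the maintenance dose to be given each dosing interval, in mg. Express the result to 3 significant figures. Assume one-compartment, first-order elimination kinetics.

1250 mg

k = ln2 / t½ = 0.693147 / 45.0 = 0.01540 h⁻¹
CL = k × Vd = 0.01540 × 91.7 = 1.412 L/h
At steady state, F × (Dose/τ) = Css × CL.
Dose = Css × CL × τ / F = 28.6 × 1.412 × 12.1 / 0.39 = 1253 mg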